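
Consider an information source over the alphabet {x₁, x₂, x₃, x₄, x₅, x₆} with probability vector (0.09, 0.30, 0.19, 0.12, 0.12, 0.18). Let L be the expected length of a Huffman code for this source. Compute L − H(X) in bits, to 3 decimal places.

Entropy H = −Σ p log₂ p ≈ 2.4684 bits.
Huffman merges: 9/100+3/25→21/100; 3/25+9/50→3/10; 19/100+21/100→2/5; 3/10+3/10→3/5; 2/5+3/5→1. L = 251/100 ≈ 2.5100.
L − H = 2.5100 − 2.4684 = 0.042 bits.

0.042 bits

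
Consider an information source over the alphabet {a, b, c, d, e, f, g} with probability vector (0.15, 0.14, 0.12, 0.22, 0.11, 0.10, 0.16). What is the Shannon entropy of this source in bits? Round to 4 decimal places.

2.7608 bits

H = −Σ pᵢ log₂ pᵢ.
−0.15·log₂(0.15) = 0.4105
−0.14·log₂(0.14) = 0.3971
−0.12·log₂(0.12) = 0.3671
−0.22·log₂(0.22) = 0.4806
−0.11·log₂(0.11) = 0.3503
−0.10·log₂(0.10) = 0.3322
−0.16·log₂(0.16) = 0.4230
Sum ≈ 2.7608 → 2.7608 bits.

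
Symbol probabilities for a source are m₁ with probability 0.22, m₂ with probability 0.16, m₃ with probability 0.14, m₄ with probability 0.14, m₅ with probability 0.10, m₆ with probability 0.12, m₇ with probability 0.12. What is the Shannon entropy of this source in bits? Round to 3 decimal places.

2.764 bits

H = −Σ pᵢ log₂ pᵢ.
−0.22·log₂(0.22) = 0.4806
−0.16·log₂(0.16) = 0.4230
−0.14·log₂(0.14) = 0.3971
−0.14·log₂(0.14) = 0.3971
−0.10·log₂(0.10) = 0.3322
−0.12·log₂(0.12) = 0.3671
−0.12·log₂(0.12) = 0.3671
Sum ≈ 2.7641 → 2.764 bits.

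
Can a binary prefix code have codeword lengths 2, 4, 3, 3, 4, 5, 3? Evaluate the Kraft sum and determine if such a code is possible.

With common denominator 2^5 = 32: Σ 2^(−ℓᵢ) = 8/32 + 2/32 + 4/32 + 4/32 + 2/32 + 1/32 + 4/32 = 25/32 = 0.78125.
Kraft's inequality requires Σ ≤ 1; here Σ = 0.78125 ≤ 1, so such a prefix code exists.

0.78125; yes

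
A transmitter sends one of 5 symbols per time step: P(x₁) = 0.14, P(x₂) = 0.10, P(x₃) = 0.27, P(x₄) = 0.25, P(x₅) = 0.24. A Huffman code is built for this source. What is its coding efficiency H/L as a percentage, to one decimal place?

99.7%

Entropy H = −Σ p log₂ p ≈ 2.2335 bits.
Huffman merges: 1/10+7/50→6/25; 6/25+6/25→12/25; 1/4+27/100→13/25; 12/25+13/25→1. L = 56/25 ≈ 2.2400.
Efficiency = H/L = 2.2335/2.2400 = 99.7%.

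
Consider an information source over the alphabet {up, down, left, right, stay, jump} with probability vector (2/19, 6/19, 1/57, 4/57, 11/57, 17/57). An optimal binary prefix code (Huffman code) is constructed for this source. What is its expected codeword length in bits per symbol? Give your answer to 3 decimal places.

2.281 bits/symbol

Repeatedly combine the two least-probable nodes; the expected code length is the sum of the merged weights.
merge 1/57 + 4/57 → 5/57
merge 5/57 + 2/19 → 11/57
merge 11/57 + 11/57 → 22/57
merge 17/57 + 6/19 → 35/57
merge 22/57 + 35/57 → 1
L = 5/57 + 11/57 + 22/57 + 35/57 + 1 = 130/57 ≈ 2.281 bits/symbol.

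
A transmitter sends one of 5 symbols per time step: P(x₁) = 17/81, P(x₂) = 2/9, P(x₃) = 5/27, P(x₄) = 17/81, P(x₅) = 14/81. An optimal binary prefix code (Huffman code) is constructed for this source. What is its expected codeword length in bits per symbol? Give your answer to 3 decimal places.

Repeatedly combine the two least-probable nodes; the expected code length is the sum of the merged weights.
merge 14/81 + 5/27 → 29/81
merge 17/81 + 17/81 → 34/81
merge 2/9 + 29/81 → 47/81
merge 34/81 + 47/81 → 1
L = 29/81 + 34/81 + 47/81 + 1 = 191/81 ≈ 2.358 bits/symbol.

2.358 bits/symbol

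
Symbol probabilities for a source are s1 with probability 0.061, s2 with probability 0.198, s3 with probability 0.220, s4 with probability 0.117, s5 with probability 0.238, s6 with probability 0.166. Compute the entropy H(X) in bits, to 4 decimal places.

2.4744 bits

H = −Σ pᵢ log₂ pᵢ.
−0.061·log₂(0.061) = 0.2461
−0.198·log₂(0.198) = 0.4626
−0.220·log₂(0.220) = 0.4806
−0.117·log₂(0.117) = 0.3622
−0.238·log₂(0.238) = 0.4929
−0.166·log₂(0.166) = 0.4301
Sum ≈ 2.4744 → 2.4744 bits.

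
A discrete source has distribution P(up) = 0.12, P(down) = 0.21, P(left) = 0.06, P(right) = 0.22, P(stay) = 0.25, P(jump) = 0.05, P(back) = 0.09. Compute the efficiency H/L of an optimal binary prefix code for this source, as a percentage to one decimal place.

98.6%

Entropy H = −Σ p log₂ p ≈ 2.5927 bits.
Huffman merges: 1/20+3/50→11/100; 9/100+11/100→1/5; 3/25+1/5→8/25; 21/100+11/50→43/100; 1/4+8/25→57/100; 43/100+57/100→1. L = 263/100 ≈ 2.6300.
Efficiency = H/L = 2.5927/2.6300 = 98.6%.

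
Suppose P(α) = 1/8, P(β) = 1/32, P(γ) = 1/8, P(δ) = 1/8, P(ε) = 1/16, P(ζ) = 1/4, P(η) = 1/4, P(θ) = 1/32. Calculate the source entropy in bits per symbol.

2.6875 bits

Each probability is a power of 1/2, so log₂(1/p) is an integer.
H = Σ p·log₂(1/p) = 1/8·3 + 1/32·5 + 1/8·3 + 1/8·3 + 1/16·4 + 1/4·2 + 1/4·2 + 1/32·5 = 2.6875 bits.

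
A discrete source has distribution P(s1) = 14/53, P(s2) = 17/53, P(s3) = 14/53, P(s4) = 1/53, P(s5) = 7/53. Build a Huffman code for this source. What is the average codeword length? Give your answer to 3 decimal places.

Repeatedly combine the two least-probable nodes; the expected code length is the sum of the merged weights.
merge 1/53 + 7/53 → 8/53
merge 8/53 + 14/53 → 22/53
merge 14/53 + 17/53 → 31/53
merge 22/53 + 31/53 → 1
L = 8/53 + 22/53 + 31/53 + 1 = 114/53 ≈ 2.151 bits/symbol.

2.151 bits/symbol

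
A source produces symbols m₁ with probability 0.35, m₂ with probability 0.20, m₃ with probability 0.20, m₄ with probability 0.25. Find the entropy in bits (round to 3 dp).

1.959 bits

H = −Σ pᵢ log₂ pᵢ.
−0.35·log₂(0.35) = 0.5301
−0.20·log₂(0.20) = 0.4644
−0.20·log₂(0.20) = 0.4644
−0.25·log₂(0.25) = 0.5000
Sum ≈ 1.9589 → 1.959 bits.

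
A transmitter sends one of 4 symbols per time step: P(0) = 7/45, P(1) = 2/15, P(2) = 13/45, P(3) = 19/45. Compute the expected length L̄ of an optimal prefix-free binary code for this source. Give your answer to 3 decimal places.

1.867 bits/symbol

Repeatedly combine the two least-probable nodes; the expected code length is the sum of the merged weights.
merge 2/15 + 7/45 → 13/45
merge 13/45 + 13/45 → 26/45
merge 19/45 + 26/45 → 1
L = 13/45 + 26/45 + 1 = 28/15 ≈ 1.867 bits/symbol.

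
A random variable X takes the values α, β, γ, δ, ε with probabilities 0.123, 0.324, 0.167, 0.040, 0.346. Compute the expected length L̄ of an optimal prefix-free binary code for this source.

2.147 bits/symbol

Repeatedly combine the two least-probable nodes; the expected code length is the sum of the merged weights.
merge 1/25 + 123/1000 → 163/1000
merge 163/1000 + 167/1000 → 33/100
merge 81/250 + 33/100 → 327/500
merge 173/500 + 327/500 → 1
L = 163/1000 + 33/100 + 327/500 + 1 = 2147/1000 = 2.147 bits/symbol.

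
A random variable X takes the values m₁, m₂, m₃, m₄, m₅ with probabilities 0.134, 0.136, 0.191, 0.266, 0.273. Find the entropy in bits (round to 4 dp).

2.2557 bits

H = −Σ pᵢ log₂ pᵢ.
−0.134·log₂(0.134) = 0.3886
−0.136·log₂(0.136) = 0.3915
−0.191·log₂(0.191) = 0.4562
−0.266·log₂(0.266) = 0.5082
−0.273·log₂(0.273) = 0.5113
Sum ≈ 2.2557 → 2.2557 bits.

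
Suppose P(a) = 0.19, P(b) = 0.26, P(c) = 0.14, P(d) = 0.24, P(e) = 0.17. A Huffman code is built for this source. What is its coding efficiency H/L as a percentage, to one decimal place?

Entropy H = −Σ p log₂ p ≈ 2.2863 bits.
Huffman merges: 7/50+17/100→31/100; 19/100+6/25→43/100; 13/50+31/100→57/100; 43/100+57/100→1. L = 231/100 ≈ 2.3100.
Efficiency = H/L = 2.2863/2.3100 = 99.0%.

99.0%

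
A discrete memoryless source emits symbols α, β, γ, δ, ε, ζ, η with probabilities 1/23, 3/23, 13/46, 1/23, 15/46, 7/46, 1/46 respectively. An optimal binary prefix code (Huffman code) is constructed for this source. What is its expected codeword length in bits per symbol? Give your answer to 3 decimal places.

Repeatedly combine the two least-probable nodes; the expected code length is the sum of the merged weights.
merge 1/46 + 1/23 → 3/46
merge 1/23 + 3/46 → 5/46
merge 5/46 + 3/23 → 11/46
merge 7/46 + 11/46 → 9/23
merge 13/46 + 15/46 → 14/23
merge 9/23 + 14/23 → 1
L = 3/46 + 5/46 + 11/46 + 9/23 + 14/23 + 1 = 111/46 ≈ 2.413 bits/symbol.

2.413 bits/symbol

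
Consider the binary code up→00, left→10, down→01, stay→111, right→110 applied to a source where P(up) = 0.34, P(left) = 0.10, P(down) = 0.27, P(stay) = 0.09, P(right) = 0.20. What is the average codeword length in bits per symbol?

2.29 bits/symbol

L̄ = Σ pᵢ·ℓᵢ = 0.34·2 + 0.10·2 + 0.27·2 + 0.09·3 + 0.20·3 = 2.29 bits/symbol.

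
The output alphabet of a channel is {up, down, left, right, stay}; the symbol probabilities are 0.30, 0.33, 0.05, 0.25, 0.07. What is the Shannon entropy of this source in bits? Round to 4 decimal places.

2.0336 bits

H = −Σ pᵢ log₂ pᵢ.
−0.30·log₂(0.30) = 0.5211
−0.33·log₂(0.33) = 0.5278
−0.05·log₂(0.05) = 0.2161
−0.25·log₂(0.25) = 0.5000
−0.07·log₂(0.07) = 0.2686
Sum ≈ 2.0336 → 2.0336 bits.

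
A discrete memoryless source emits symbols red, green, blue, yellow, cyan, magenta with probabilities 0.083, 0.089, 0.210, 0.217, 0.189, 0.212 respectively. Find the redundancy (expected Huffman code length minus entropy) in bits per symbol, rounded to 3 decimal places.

0.045 bits

Entropy H = −Σ p log₂ p ≈ 2.4885 bits.
Huffman merges: 83/1000+89/1000→43/250; 43/250+189/1000→361/1000; 21/100+53/250→211/500; 217/1000+361/1000→289/500; 211/500+289/500→1. L = 2533/1000 ≈ 2.5330.
L − H = 2.5330 − 2.4885 = 0.045 bits.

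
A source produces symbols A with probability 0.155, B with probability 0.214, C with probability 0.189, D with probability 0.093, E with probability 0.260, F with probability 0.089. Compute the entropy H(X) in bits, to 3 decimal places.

H = −Σ pᵢ log₂ pᵢ.
−0.155·log₂(0.155) = 0.4169
−0.214·log₂(0.214) = 0.4760
−0.189·log₂(0.189) = 0.4543
−0.093·log₂(0.093) = 0.3187
−0.260·log₂(0.260) = 0.5053
−0.089·log₂(0.089) = 0.3106
Sum ≈ 2.4817 → 2.482 bits.

2.482 bits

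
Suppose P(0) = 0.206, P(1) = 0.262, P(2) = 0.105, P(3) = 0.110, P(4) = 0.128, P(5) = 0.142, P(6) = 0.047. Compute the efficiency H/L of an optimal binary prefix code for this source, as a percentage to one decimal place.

Entropy H = −Σ p log₂ p ≈ 2.6543 bits.
Huffman merges: 47/1000+21/200→19/125; 11/100+16/125→119/500; 71/500+19/125→147/500; 103/500+119/500→111/250; 131/500+147/500→139/250; 111/250+139/250→1. L = 671/250 ≈ 2.6840.
Efficiency = H/L = 2.6543/2.6840 = 98.9%.

98.9%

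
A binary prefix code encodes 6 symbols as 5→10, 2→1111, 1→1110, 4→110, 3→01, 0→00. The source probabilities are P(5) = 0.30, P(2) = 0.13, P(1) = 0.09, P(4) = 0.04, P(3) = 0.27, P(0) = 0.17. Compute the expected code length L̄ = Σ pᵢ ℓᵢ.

2.48 bits/symbol

L̄ = Σ pᵢ·ℓᵢ = 0.30·2 + 0.13·4 + 0.09·4 + 0.04·3 + 0.27·2 + 0.17·2 = 2.48 bits/symbol.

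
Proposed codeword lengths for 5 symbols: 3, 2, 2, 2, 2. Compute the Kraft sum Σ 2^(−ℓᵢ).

With common denominator 2^3 = 8: Σ 2^(−ℓᵢ) = 1/8 + 2/8 + 2/8 + 2/8 + 2/8 = 9/8 = 1.125.

1.125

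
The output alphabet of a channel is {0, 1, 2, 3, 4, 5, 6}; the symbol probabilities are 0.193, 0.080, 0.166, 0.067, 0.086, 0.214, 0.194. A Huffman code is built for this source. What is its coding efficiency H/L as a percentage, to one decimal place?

97.9%

Entropy H = −Σ p log₂ p ≈ 2.6803 bits.
Huffman merges: 67/1000+2/25→147/1000; 43/500+147/1000→233/1000; 83/500+193/1000→359/1000; 97/500+107/500→51/125; 233/1000+359/1000→74/125; 51/125+74/125→1. L = 2739/1000 ≈ 2.7390.
Efficiency = H/L = 2.6803/2.7390 = 97.9%.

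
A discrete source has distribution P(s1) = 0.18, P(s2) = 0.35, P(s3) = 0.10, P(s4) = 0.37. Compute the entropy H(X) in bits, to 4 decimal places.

H = −Σ pᵢ log₂ pᵢ.
−0.18·log₂(0.18) = 0.4453
−0.35·log₂(0.35) = 0.5301
−0.10·log₂(0.10) = 0.3322
−0.37·log₂(0.37) = 0.5307
Sum ≈ 1.8383 → 1.8383 bits.

1.8383 bits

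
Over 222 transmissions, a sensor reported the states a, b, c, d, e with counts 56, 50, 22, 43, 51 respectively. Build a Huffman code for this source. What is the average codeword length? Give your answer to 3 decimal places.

Probabilities are the counts divided by 222.
Repeatedly combine the two least-probable nodes; the expected code length is the sum of the merged weights.
merge 11/111 + 43/222 → 65/222
merge 25/111 + 17/74 → 101/222
merge 28/111 + 65/222 → 121/222
merge 101/222 + 121/222 → 1
L = 65/222 + 101/222 + 121/222 + 1 = 509/222 ≈ 2.293 bits/symbol.

2.293 bits/symbol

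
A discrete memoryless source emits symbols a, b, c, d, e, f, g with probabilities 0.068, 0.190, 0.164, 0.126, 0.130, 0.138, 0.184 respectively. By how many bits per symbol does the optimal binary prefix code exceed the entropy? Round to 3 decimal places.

Entropy H = −Σ p log₂ p ≈ 2.7496 bits.
Huffman merges: 17/250+63/500→97/500; 13/100+69/500→67/250; 41/250+23/125→87/250; 19/100+97/500→48/125; 67/250+87/250→77/125; 48/125+77/125→1. L = 281/100 ≈ 2.8100.
L − H = 2.8100 − 2.7496 = 0.060 bits.

0.060 bits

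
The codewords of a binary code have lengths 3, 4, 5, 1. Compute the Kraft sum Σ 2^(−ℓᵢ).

0.71875

With common denominator 2^5 = 32: Σ 2^(−ℓᵢ) = 4/32 + 2/32 + 1/32 + 16/32 = 23/32 = 0.71875.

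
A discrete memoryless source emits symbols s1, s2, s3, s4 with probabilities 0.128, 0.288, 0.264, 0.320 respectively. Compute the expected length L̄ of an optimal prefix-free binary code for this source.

2 bits/symbol

Repeatedly combine the two least-probable nodes; the expected code length is the sum of the merged weights.
merge 16/125 + 33/125 → 49/125
merge 36/125 + 8/25 → 76/125
merge 49/125 + 76/125 → 1
L = 49/125 + 76/125 + 1 = 2 bits/symbol.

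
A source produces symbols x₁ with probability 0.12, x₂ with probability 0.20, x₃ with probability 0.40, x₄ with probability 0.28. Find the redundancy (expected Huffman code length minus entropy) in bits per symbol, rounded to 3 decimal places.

Entropy H = −Σ p log₂ p ≈ 1.8744 bits.
Huffman merges: 3/25+1/5→8/25; 7/25+8/25→3/5; 2/5+3/5→1. L = 48/25 ≈ 1.9200.
L − H = 1.9200 − 1.8744 = 0.046 bits.

0.046 bits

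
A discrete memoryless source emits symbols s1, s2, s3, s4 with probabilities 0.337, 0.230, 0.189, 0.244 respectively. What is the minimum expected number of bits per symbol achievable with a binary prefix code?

2 bits/symbol

Repeatedly combine the two least-probable nodes; the expected code length is the sum of the merged weights.
merge 189/1000 + 23/100 → 419/1000
merge 61/250 + 337/1000 → 581/1000
merge 419/1000 + 581/1000 → 1
L = 419/1000 + 581/1000 + 1 = 2 bits/symbol.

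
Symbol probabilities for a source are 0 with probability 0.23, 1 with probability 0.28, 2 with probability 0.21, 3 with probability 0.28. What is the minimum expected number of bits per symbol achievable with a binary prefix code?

2 bits/symbol

Repeatedly combine the two least-probable nodes; the expected code length is the sum of the merged weights.
merge 21/100 + 23/100 → 11/25
merge 7/25 + 7/25 → 14/25
merge 11/25 + 14/25 → 1
L = 11/25 + 14/25 + 1 = 2 bits/symbol.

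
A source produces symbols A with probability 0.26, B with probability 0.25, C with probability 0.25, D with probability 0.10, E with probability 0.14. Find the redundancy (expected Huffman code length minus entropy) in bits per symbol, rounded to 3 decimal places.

0.005 bits

Entropy H = −Σ p log₂ p ≈ 2.2346 bits.
Huffman merges: 1/10+7/50→6/25; 6/25+1/4→49/100; 1/4+13/50→51/100; 49/100+51/100→1. L = 56/25 ≈ 2.2400.
L − H = 2.2400 − 2.2346 = 0.005 bits.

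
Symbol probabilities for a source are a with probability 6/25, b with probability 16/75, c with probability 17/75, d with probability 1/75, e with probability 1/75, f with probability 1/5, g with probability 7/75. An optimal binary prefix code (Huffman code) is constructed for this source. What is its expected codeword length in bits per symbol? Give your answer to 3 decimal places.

2.467 bits/symbol

Repeatedly combine the two least-probable nodes; the expected code length is the sum of the merged weights.
merge 1/75 + 1/75 → 2/75
merge 2/75 + 7/75 → 3/25
merge 3/25 + 1/5 → 8/25
merge 16/75 + 17/75 → 11/25
merge 6/25 + 8/25 → 14/25
merge 11/25 + 14/25 → 1
L = 2/75 + 3/25 + 8/25 + 11/25 + 14/25 + 1 = 37/15 ≈ 2.467 bits/symbol.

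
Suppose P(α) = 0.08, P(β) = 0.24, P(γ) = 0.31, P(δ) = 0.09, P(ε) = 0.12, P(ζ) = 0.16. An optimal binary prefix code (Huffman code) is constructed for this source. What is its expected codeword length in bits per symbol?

Repeatedly combine the two least-probable nodes; the expected code length is the sum of the merged weights.
merge 2/25 + 9/100 → 17/100
merge 3/25 + 4/25 → 7/25
merge 17/100 + 6/25 → 41/100
merge 7/25 + 31/100 → 59/100
merge 41/100 + 59/100 → 1
L = 17/100 + 7/25 + 41/100 + 59/100 + 1 = 49/20 = 2.45 bits/symbol.

2.45 bits/symbol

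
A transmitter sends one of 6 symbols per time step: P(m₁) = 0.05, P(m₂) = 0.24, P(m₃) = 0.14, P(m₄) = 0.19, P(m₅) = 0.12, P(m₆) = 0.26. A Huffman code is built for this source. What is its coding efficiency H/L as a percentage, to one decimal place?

98.2%

Entropy H = −Σ p log₂ p ≈ 2.4349 bits.
Huffman merges: 1/20+3/25→17/100; 7/50+17/100→31/100; 19/100+6/25→43/100; 13/50+31/100→57/100; 43/100+57/100→1. L = 62/25 ≈ 2.4800.
Efficiency = H/L = 2.4349/2.4800 = 98.2%.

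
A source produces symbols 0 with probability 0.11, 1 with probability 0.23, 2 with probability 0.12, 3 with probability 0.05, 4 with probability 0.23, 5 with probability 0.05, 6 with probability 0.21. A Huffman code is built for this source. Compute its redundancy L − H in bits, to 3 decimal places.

0.042 bits

Entropy H = −Σ p log₂ p ≈ 2.5977 bits.
Huffman merges: 1/20+1/20→1/10; 1/10+11/100→21/100; 3/25+21/100→33/100; 21/100+23/100→11/25; 23/100+33/100→14/25; 11/25+14/25→1. L = 66/25 ≈ 2.6400.
L − H = 2.6400 − 2.5977 = 0.042 bits.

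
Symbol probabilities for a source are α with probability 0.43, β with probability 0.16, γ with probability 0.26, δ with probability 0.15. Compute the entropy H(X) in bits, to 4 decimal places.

H = −Σ pᵢ log₂ pᵢ.
−0.43·log₂(0.43) = 0.5236
−0.16·log₂(0.16) = 0.4230
−0.26·log₂(0.26) = 0.5053
−0.15·log₂(0.15) = 0.4105
Sum ≈ 1.8624 → 1.8624 bits.

1.8624 bits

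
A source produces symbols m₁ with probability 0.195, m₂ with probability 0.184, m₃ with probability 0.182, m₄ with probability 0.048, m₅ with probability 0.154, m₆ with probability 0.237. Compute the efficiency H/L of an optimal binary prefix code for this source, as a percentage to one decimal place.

96.4%

Entropy H = −Σ p log₂ p ≈ 2.4748 bits.
Huffman merges: 6/125+77/500→101/500; 91/500+23/125→183/500; 39/200+101/500→397/1000; 237/1000+183/500→603/1000; 397/1000+603/1000→1. L = 321/125 ≈ 2.5680.
Efficiency = H/L = 2.4748/2.5680 = 96.4%.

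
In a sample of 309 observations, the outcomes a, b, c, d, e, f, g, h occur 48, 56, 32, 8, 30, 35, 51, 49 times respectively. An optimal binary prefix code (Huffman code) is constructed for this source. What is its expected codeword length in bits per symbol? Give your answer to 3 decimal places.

2.942 bits/symbol

Probabilities are the counts divided by 309.
Repeatedly combine the two least-probable nodes; the expected code length is the sum of the merged weights.
merge 8/309 + 10/103 → 38/309
merge 32/309 + 35/309 → 67/309
merge 38/309 + 16/103 → 86/309
merge 49/309 + 17/103 → 100/309
merge 56/309 + 67/309 → 41/103
merge 86/309 + 100/309 → 62/103
merge 41/103 + 62/103 → 1
L = 38/309 + 67/309 + 86/309 + 100/309 + 41/103 + 62/103 + 1 = 303/103 ≈ 2.942 bits/symbol.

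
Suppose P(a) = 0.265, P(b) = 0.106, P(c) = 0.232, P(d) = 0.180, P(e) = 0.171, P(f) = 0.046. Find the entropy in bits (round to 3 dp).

H = −Σ pᵢ log₂ pᵢ.
−0.265·log₂(0.265) = 0.5077
−0.106·log₂(0.106) = 0.3432
−0.232·log₂(0.232) = 0.4890
−0.180·log₂(0.180) = 0.4453
−0.171·log₂(0.171) = 0.4357
−0.046·log₂(0.046) = 0.2043
Sum ≈ 2.4253 → 2.425 bits.

2.425 bits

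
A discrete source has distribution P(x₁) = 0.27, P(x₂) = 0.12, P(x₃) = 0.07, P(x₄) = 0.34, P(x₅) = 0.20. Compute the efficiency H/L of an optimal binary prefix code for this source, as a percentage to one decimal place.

Entropy H = −Σ p log₂ p ≈ 2.1392 bits.
Huffman merges: 7/100+3/25→19/100; 19/100+1/5→39/100; 27/100+17/50→61/100; 39/100+61/100→1. L = 219/100 ≈ 2.1900.
Efficiency = H/L = 2.1392/2.1900 = 97.7%.

97.7%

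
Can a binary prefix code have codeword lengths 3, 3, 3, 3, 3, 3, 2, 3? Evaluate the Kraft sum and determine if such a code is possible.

With common denominator 2^3 = 8: Σ 2^(−ℓᵢ) = 1/8 + 1/8 + 1/8 + 1/8 + 1/8 + 1/8 + 2/8 + 1/8 = 9/8 = 1.125.
Kraft's inequality requires Σ ≤ 1; here Σ = 1.125 > 1, so no such prefix code exists.

1.125; no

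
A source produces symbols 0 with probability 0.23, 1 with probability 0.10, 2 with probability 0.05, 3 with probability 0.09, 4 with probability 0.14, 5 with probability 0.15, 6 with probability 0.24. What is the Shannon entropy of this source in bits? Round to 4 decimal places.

H = −Σ pᵢ log₂ pᵢ.
−0.23·log₂(0.23) = 0.4877
−0.10·log₂(0.10) = 0.3322
−0.05·log₂(0.05) = 0.2161
−0.09·log₂(0.09) = 0.3127
−0.14·log₂(0.14) = 0.3971
−0.15·log₂(0.15) = 0.4105
−0.24·log₂(0.24) = 0.4941
Sum ≈ 2.6504 → 2.6504 bits.

2.6504 bits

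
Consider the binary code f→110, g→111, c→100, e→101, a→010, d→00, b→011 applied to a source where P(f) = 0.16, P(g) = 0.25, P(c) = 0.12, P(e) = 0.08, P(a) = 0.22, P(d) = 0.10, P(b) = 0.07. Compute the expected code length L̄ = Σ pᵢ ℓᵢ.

2.9 bits/symbol

L̄ = Σ pᵢ·ℓᵢ = 0.16·3 + 0.25·3 + 0.12·3 + 0.08·3 + 0.22·3 + 0.10·2 + 0.07·3 = 2.9 bits/symbol.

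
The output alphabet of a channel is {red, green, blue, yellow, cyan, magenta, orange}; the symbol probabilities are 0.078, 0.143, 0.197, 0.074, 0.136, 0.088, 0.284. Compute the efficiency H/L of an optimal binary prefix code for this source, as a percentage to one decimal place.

Entropy H = −Σ p log₂ p ≈ 2.6438 bits.
Huffman merges: 37/500+39/500→19/125; 11/125+17/125→28/125; 143/1000+19/125→59/200; 197/1000+28/125→421/1000; 71/250+59/200→579/1000; 421/1000+579/1000→1. L = 2671/1000 ≈ 2.6710.
Efficiency = H/L = 2.6438/2.6710 = 99.0%.

99.0%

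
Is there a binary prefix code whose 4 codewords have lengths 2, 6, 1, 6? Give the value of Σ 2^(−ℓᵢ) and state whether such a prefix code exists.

With common denominator 2^6 = 64: Σ 2^(−ℓᵢ) = 16/64 + 1/64 + 32/64 + 1/64 = 50/64 = 0.78125.
Kraft's inequality requires Σ ≤ 1; here Σ = 0.78125 ≤ 1, so such a prefix code exists.

0.78125; yes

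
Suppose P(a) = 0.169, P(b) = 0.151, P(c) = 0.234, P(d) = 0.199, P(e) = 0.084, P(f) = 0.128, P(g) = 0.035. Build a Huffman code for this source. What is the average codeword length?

2.686 bits/symbol

Repeatedly combine the two least-probable nodes; the expected code length is the sum of the merged weights.
merge 7/200 + 21/250 → 119/1000
merge 119/1000 + 16/125 → 247/1000
merge 151/1000 + 169/1000 → 8/25
merge 199/1000 + 117/500 → 433/1000
merge 247/1000 + 8/25 → 567/1000
merge 433/1000 + 567/1000 → 1
L = 119/1000 + 247/1000 + 8/25 + 433/1000 + 567/1000 + 1 = 1343/500 = 2.686 bits/symbol.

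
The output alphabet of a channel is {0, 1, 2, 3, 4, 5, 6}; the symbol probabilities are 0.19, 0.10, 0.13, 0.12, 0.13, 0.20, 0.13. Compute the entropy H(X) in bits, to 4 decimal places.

2.7668 bits

H = −Σ pᵢ log₂ pᵢ.
−0.19·log₂(0.19) = 0.4552
−0.10·log₂(0.10) = 0.3322
−0.13·log₂(0.13) = 0.3826
−0.12·log₂(0.12) = 0.3671
−0.13·log₂(0.13) = 0.3826
−0.20·log₂(0.20) = 0.4644
−0.13·log₂(0.13) = 0.3826
Sum ≈ 2.7668 → 2.7668 bits.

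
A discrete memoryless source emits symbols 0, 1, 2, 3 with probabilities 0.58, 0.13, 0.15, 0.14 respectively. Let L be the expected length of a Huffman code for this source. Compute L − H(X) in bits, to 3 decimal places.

0.044 bits

Entropy H = −Σ p log₂ p ≈ 1.6461 bits.
Huffman merges: 13/100+7/50→27/100; 3/20+27/100→21/50; 21/50+29/50→1. L = 169/100 ≈ 1.6900.
L − H = 1.6900 − 1.6461 = 0.044 bits.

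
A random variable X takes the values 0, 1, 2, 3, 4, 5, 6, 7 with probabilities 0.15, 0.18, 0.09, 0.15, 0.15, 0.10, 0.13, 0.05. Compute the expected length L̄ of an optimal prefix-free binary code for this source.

Repeatedly combine the two least-probable nodes; the expected code length is the sum of the merged weights.
merge 1/20 + 9/100 → 7/50
merge 1/10 + 13/100 → 23/100
merge 7/50 + 3/20 → 29/100
merge 3/20 + 3/20 → 3/10
merge 9/50 + 23/100 → 41/100
merge 29/100 + 3/10 → 59/100
merge 41/100 + 59/100 → 1
L = 7/50 + 23/100 + 29/100 + 3/10 + 41/100 + 59/100 + 1 = 74/25 = 2.96 bits/symbol.

2.96 bits/symbol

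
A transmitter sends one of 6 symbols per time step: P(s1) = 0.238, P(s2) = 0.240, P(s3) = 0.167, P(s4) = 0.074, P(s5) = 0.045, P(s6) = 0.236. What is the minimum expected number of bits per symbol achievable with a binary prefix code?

Repeatedly combine the two least-probable nodes; the expected code length is the sum of the merged weights.
merge 9/200 + 37/500 → 119/1000
merge 119/1000 + 167/1000 → 143/500
merge 59/250 + 119/500 → 237/500
merge 6/25 + 143/500 → 263/500
merge 237/500 + 263/500 → 1
L = 119/1000 + 143/500 + 237/500 + 263/500 + 1 = 481/200 = 2.405 bits/symbol.

2.405 bits/symbol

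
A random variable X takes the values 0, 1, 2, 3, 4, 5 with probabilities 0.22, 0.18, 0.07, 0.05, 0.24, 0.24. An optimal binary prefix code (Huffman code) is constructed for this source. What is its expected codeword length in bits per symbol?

2.42 bits/symbol

Repeatedly combine the two least-probable nodes; the expected code length is the sum of the merged weights.
merge 1/20 + 7/100 → 3/25
merge 3/25 + 9/50 → 3/10
merge 11/50 + 6/25 → 23/50
merge 6/25 + 3/10 → 27/50
merge 23/50 + 27/50 → 1
L = 3/25 + 3/10 + 23/50 + 27/50 + 1 = 121/50 = 2.42 bits/symbol.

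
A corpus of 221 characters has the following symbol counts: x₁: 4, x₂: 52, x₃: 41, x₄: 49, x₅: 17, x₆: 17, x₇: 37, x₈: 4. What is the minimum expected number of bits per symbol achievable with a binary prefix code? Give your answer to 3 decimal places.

2.692 bits/symbol

Probabilities are the counts divided by 221.
Repeatedly combine the two least-probable nodes; the expected code length is the sum of the merged weights.
merge 4/221 + 4/221 → 8/221
merge 8/221 + 1/13 → 25/221
merge 1/13 + 25/221 → 42/221
merge 37/221 + 41/221 → 6/17
merge 42/221 + 49/221 → 7/17
merge 4/17 + 6/17 → 10/17
merge 7/17 + 10/17 → 1
L = 8/221 + 25/221 + 42/221 + 6/17 + 7/17 + 10/17 + 1 = 35/13 ≈ 2.692 bits/symbol.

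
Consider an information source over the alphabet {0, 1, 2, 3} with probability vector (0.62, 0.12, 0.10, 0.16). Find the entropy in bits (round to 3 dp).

1.550 bits

H = −Σ pᵢ log₂ pᵢ.
−0.62·log₂(0.62) = 0.4276
−0.12·log₂(0.12) = 0.3671
−0.10·log₂(0.10) = 0.3322
−0.16·log₂(0.16) = 0.4230
Sum ≈ 1.5499 → 1.550 bits.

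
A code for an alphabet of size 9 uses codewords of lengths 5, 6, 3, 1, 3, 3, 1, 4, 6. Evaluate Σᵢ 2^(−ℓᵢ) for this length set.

1.5

With common denominator 2^6 = 64: Σ 2^(−ℓᵢ) = 2/64 + 1/64 + 8/64 + 32/64 + 8/64 + 8/64 + 32/64 + 4/64 + 1/64 = 96/64 = 1.5.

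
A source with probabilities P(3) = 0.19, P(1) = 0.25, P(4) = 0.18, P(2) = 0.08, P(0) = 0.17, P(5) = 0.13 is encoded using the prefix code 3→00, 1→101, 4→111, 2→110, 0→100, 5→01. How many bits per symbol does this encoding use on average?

L̄ = Σ pᵢ·ℓᵢ = 0.19·2 + 0.25·3 + 0.18·3 + 0.08·3 + 0.17·3 + 0.13·2 = 2.68 bits/symbol.

2.68 bits/symbol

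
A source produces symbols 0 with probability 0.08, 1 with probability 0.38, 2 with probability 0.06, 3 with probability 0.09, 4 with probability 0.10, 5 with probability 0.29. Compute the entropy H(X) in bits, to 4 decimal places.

2.2282 bits

H = −Σ pᵢ log₂ pᵢ.
−0.08·log₂(0.08) = 0.2915
−0.38·log₂(0.38) = 0.5305
−0.06·log₂(0.06) = 0.2435
−0.09·log₂(0.09) = 0.3127
−0.10·log₂(0.10) = 0.3322
−0.29·log₂(0.29) = 0.5179
Sum ≈ 2.2282 → 2.2282 bits.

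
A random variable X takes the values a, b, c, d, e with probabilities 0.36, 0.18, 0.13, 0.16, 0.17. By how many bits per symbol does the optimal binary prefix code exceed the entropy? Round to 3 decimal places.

Entropy H = −Σ p log₂ p ≈ 2.2162 bits.
Huffman merges: 13/100+4/25→29/100; 17/100+9/50→7/20; 29/100+7/20→16/25; 9/25+16/25→1. L = 57/25 ≈ 2.2800.
L − H = 2.2800 − 2.2162 = 0.064 bits.

0.064 bits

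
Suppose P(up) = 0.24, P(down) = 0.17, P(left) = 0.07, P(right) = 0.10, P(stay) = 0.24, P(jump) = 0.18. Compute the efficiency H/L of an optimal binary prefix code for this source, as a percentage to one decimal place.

98.4%

Entropy H = −Σ p log₂ p ≈ 2.4689 bits.
Huffman merges: 7/100+1/10→17/100; 17/100+17/100→17/50; 9/50+6/25→21/50; 6/25+17/50→29/50; 21/50+29/50→1. L = 251/100 ≈ 2.5100.
Efficiency = H/L = 2.4689/2.5100 = 98.4%.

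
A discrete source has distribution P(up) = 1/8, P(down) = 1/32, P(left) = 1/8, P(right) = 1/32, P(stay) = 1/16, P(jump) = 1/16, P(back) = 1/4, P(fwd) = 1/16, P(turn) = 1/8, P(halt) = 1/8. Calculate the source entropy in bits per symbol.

3.0625 bits

Each probability is a power of 1/2, so log₂(1/p) is an integer.
H = Σ p·log₂(1/p) = 1/8·3 + 1/32·5 + 1/8·3 + 1/32·5 + 1/16·4 + 1/16·4 + 1/4·2 + 1/16·4 + 1/8·3 + 1/8·3 = 3.0625 bits.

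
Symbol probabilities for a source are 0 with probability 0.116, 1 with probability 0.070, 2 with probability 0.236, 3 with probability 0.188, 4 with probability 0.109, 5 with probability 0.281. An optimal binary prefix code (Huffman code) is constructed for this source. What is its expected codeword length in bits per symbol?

2.474 bits/symbol

Repeatedly combine the two least-probable nodes; the expected code length is the sum of the merged weights.
merge 7/100 + 109/1000 → 179/1000
merge 29/250 + 179/1000 → 59/200
merge 47/250 + 59/250 → 53/125
merge 281/1000 + 59/200 → 72/125
merge 53/125 + 72/125 → 1
L = 179/1000 + 59/200 + 53/125 + 72/125 + 1 = 1237/500 = 2.474 bits/symbol.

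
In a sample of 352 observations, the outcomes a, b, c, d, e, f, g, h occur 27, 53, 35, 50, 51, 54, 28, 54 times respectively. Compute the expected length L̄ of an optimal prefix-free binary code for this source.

Probabilities are the counts divided by 352.
Repeatedly combine the two least-probable nodes; the expected code length is the sum of the merged weights.
merge 27/352 + 7/88 → 5/32
merge 35/352 + 25/176 → 85/352
merge 51/352 + 53/352 → 13/44
merge 27/176 + 27/176 → 27/88
merge 5/32 + 85/352 → 35/88
merge 13/44 + 27/88 → 53/88
merge 35/88 + 53/88 → 1
L = 5/32 + 85/352 + 13/44 + 27/88 + 35/88 + 53/88 + 1 = 3 bits/symbol.

3 bits/symbol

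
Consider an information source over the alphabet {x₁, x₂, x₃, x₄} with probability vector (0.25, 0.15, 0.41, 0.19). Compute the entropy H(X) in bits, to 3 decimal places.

1.893 bits

H = −Σ pᵢ log₂ pᵢ.
−0.25·log₂(0.25) = 0.5000
−0.15·log₂(0.15) = 0.4105
−0.41·log₂(0.41) = 0.5274
−0.19·log₂(0.19) = 0.4552
Sum ≈ 1.8932 → 1.893 bits.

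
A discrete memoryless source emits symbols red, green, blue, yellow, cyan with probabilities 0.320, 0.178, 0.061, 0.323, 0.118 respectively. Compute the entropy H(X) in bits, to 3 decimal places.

2.106 bits

H = −Σ pᵢ log₂ pᵢ.
−0.320·log₂(0.320) = 0.5260
−0.178·log₂(0.178) = 0.4432
−0.061·log₂(0.061) = 0.2461
−0.323·log₂(0.323) = 0.5266
−0.118·log₂(0.118) = 0.3638
Sum ≈ 2.1058 → 2.106 bits.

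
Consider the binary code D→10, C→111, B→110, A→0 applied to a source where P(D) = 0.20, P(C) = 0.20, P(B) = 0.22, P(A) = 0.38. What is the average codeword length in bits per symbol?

L̄ = Σ pᵢ·ℓᵢ = 0.20·2 + 0.20·3 + 0.22·3 + 0.38·1 = 2.04 bits/symbol.

2.04 bits/symbol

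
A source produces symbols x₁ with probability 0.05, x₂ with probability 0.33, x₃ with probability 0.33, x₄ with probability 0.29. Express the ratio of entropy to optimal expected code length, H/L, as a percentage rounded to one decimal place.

Entropy H = −Σ p log₂ p ≈ 1.7896 bits.
Huffman merges: 1/20+29/100→17/50; 33/100+33/100→33/50; 17/50+33/50→1. L = 2 ≈ 2.0000.
Efficiency = H/L = 1.7896/2.0000 = 89.5%.

89.5%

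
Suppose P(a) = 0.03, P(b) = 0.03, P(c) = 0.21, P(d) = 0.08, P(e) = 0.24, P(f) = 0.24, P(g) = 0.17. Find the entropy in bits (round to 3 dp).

H = −Σ pᵢ log₂ pᵢ.
−0.03·log₂(0.03) = 0.1518
−0.03·log₂(0.03) = 0.1518
−0.21·log₂(0.21) = 0.4728
−0.08·log₂(0.08) = 0.2915
−0.24·log₂(0.24) = 0.4941
−0.24·log₂(0.24) = 0.4941
−0.17·log₂(0.17) = 0.4346
Sum ≈ 2.4907 → 2.491 bits.

2.491 bits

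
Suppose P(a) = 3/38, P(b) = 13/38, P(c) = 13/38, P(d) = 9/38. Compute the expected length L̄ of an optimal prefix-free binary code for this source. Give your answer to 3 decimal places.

1.974 bits/symbol

Repeatedly combine the two least-probable nodes; the expected code length is the sum of the merged weights.
merge 3/38 + 9/38 → 6/19
merge 6/19 + 13/38 → 25/38
merge 13/38 + 25/38 → 1
L = 6/19 + 25/38 + 1 = 75/38 ≈ 1.974 bits/symbol.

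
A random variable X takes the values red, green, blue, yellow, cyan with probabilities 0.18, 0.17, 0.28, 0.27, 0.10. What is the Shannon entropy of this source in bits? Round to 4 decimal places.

2.2363 bits

H = −Σ pᵢ log₂ pᵢ.
−0.18·log₂(0.18) = 0.4453
−0.17·log₂(0.17) = 0.4346
−0.28·log₂(0.28) = 0.5142
−0.27·log₂(0.27) = 0.5100
−0.10·log₂(0.10) = 0.3322
Sum ≈ 2.2363 → 2.2363 bits.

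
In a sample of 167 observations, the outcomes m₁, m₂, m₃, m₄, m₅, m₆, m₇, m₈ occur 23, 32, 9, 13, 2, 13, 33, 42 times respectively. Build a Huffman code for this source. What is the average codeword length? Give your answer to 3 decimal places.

Probabilities are the counts divided by 167.
Repeatedly combine the two least-probable nodes; the expected code length is the sum of the merged weights.
merge 2/167 + 9/167 → 11/167
merge 11/167 + 13/167 → 24/167
merge 13/167 + 23/167 → 36/167
merge 24/167 + 32/167 → 56/167
merge 33/167 + 36/167 → 69/167
merge 42/167 + 56/167 → 98/167
merge 69/167 + 98/167 → 1
L = 11/167 + 24/167 + 36/167 + 56/167 + 69/167 + 98/167 + 1 = 461/167 ≈ 2.760 bits/symbol.

2.760 bits/symbol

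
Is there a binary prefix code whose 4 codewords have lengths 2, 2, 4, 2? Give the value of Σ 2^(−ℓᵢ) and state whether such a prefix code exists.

With common denominator 2^4 = 16: Σ 2^(−ℓᵢ) = 4/16 + 4/16 + 1/16 + 4/16 = 13/16 = 0.8125.
Kraft's inequality requires Σ ≤ 1; here Σ = 0.8125 ≤ 1, so such a prefix code exists.

0.8125; yes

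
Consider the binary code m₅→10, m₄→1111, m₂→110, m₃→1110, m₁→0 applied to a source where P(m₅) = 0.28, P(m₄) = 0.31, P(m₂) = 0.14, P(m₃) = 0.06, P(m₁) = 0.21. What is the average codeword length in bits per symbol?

2.67 bits/symbol

L̄ = Σ pᵢ·ℓᵢ = 0.28·2 + 0.31·4 + 0.14·3 + 0.06·4 + 0.21·1 = 2.67 bits/symbol.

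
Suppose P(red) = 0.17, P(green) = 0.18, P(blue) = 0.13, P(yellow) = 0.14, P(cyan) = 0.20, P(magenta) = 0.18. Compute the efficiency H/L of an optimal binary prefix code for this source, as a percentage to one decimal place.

98.1%

Entropy H = −Σ p log₂ p ≈ 2.5693 bits.
Huffman merges: 13/100+7/50→27/100; 17/100+9/50→7/20; 9/50+1/5→19/50; 27/100+7/20→31/50; 19/50+31/50→1. L = 131/50 ≈ 2.6200.
Efficiency = H/L = 2.5693/2.6200 = 98.1%.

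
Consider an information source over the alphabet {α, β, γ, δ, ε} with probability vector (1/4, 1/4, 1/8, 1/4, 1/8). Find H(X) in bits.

Each probability is a power of 1/2, so log₂(1/p) is an integer.
H = Σ p·log₂(1/p) = 1/4·2 + 1/4·2 + 1/8·3 + 1/4·2 + 1/8·3 = 2.25 bits.

2.25 bits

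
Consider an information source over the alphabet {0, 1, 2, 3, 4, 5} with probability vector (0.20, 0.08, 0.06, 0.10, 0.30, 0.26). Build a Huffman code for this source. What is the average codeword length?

2.38 bits/symbol

Repeatedly combine the two least-probable nodes; the expected code length is the sum of the merged weights.
merge 3/50 + 2/25 → 7/50
merge 1/10 + 7/50 → 6/25
merge 1/5 + 6/25 → 11/25
merge 13/50 + 3/10 → 14/25
merge 11/25 + 14/25 → 1
L = 7/50 + 6/25 + 11/25 + 14/25 + 1 = 119/50 = 2.38 bits/symbol.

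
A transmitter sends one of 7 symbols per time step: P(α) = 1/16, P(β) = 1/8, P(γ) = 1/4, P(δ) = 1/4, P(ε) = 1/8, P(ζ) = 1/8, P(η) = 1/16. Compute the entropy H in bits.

2.625 bits

Each probability is a power of 1/2, so log₂(1/p) is an integer.
H = Σ p·log₂(1/p) = 1/16·4 + 1/8·3 + 1/4·2 + 1/4·2 + 1/8·3 + 1/8·3 + 1/16·4 = 2.625 bits.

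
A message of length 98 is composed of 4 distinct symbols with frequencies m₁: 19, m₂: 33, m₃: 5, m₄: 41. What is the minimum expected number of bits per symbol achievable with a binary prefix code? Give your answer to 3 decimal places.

1.827 bits/symbol

Probabilities are the counts divided by 98.
Repeatedly combine the two least-probable nodes; the expected code length is the sum of the merged weights.
merge 5/98 + 19/98 → 12/49
merge 12/49 + 33/98 → 57/98
merge 41/98 + 57/98 → 1
L = 12/49 + 57/98 + 1 = 179/98 ≈ 1.827 bits/symbol.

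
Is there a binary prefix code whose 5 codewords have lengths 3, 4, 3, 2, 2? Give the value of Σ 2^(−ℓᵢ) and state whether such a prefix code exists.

0.8125; yes

With common denominator 2^4 = 16: Σ 2^(−ℓᵢ) = 2/16 + 1/16 + 2/16 + 4/16 + 4/16 = 13/16 = 0.8125.
Kraft's inequality requires Σ ≤ 1; here Σ = 0.8125 ≤ 1, so such a prefix code exists.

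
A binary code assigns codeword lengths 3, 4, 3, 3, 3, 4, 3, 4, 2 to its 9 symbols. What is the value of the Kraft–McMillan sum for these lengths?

1.0625

With common denominator 2^4 = 16: Σ 2^(−ℓᵢ) = 2/16 + 1/16 + 2/16 + 2/16 + 2/16 + 1/16 + 2/16 + 1/16 + 4/16 = 17/16 = 1.0625.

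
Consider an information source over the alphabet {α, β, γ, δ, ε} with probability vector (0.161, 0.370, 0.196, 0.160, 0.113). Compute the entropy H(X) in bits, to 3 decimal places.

H = −Σ pᵢ log₂ pᵢ.
−0.161·log₂(0.161) = 0.4242
−0.370·log₂(0.370) = 0.5307
−0.196·log₂(0.196) = 0.4608
−0.160·log₂(0.160) = 0.4230
−0.113·log₂(0.113) = 0.3555
Sum ≈ 2.1942 → 2.194 bits.

2.194 bits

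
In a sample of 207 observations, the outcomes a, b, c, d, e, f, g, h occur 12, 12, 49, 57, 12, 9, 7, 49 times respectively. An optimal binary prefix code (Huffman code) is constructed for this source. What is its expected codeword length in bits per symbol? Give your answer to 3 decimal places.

Probabilities are the counts divided by 207.
Repeatedly combine the two least-probable nodes; the expected code length is the sum of the merged weights.
merge 7/207 + 1/23 → 16/207
merge 4/69 + 4/69 → 8/69
merge 4/69 + 16/207 → 28/207
merge 8/69 + 28/207 → 52/207
merge 49/207 + 49/207 → 98/207
merge 52/207 + 19/69 → 109/207
merge 98/207 + 109/207 → 1
L = 16/207 + 8/69 + 28/207 + 52/207 + 98/207 + 109/207 + 1 = 178/69 ≈ 2.580 bits/symbol.

2.580 bits/symbol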